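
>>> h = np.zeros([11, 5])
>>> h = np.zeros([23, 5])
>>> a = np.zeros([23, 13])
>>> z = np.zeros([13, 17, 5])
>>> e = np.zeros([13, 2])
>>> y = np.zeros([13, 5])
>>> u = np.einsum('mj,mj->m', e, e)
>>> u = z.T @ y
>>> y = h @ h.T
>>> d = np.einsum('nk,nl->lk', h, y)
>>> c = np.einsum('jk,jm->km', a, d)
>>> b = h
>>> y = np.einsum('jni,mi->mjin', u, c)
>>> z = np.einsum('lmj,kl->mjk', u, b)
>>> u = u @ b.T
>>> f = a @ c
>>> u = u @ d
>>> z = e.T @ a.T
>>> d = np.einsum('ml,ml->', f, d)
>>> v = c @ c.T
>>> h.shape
(23, 5)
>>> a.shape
(23, 13)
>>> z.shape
(2, 23)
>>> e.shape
(13, 2)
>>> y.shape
(13, 5, 5, 17)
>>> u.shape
(5, 17, 5)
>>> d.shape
()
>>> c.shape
(13, 5)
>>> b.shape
(23, 5)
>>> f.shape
(23, 5)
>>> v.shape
(13, 13)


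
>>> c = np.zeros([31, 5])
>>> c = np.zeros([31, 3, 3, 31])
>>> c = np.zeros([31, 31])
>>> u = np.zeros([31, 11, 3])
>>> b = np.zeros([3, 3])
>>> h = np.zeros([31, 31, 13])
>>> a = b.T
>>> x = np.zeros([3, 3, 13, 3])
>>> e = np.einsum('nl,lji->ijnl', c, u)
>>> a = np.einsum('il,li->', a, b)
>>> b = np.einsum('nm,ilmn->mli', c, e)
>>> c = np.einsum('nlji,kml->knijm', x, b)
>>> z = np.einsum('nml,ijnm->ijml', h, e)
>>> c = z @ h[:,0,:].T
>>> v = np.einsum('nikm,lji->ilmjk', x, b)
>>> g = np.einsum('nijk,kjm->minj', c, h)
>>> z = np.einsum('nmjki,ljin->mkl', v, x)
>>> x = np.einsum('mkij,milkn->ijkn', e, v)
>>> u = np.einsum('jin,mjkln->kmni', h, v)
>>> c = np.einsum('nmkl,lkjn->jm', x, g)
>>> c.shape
(3, 31)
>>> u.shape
(3, 3, 13, 31)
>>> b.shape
(31, 11, 3)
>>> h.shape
(31, 31, 13)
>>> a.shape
()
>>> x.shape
(31, 31, 11, 13)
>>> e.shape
(3, 11, 31, 31)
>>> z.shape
(31, 11, 3)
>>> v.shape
(3, 31, 3, 11, 13)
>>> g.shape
(13, 11, 3, 31)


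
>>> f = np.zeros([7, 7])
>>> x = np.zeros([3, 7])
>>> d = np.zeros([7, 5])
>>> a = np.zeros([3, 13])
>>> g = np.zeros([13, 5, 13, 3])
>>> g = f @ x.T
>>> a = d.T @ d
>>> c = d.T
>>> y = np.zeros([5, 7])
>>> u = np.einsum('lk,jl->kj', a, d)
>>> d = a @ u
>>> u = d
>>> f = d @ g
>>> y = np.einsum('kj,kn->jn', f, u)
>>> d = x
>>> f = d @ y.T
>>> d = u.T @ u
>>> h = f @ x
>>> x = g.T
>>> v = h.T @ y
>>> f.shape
(3, 3)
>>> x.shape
(3, 7)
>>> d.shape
(7, 7)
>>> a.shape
(5, 5)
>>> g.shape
(7, 3)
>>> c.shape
(5, 7)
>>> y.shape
(3, 7)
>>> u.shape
(5, 7)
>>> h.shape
(3, 7)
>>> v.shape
(7, 7)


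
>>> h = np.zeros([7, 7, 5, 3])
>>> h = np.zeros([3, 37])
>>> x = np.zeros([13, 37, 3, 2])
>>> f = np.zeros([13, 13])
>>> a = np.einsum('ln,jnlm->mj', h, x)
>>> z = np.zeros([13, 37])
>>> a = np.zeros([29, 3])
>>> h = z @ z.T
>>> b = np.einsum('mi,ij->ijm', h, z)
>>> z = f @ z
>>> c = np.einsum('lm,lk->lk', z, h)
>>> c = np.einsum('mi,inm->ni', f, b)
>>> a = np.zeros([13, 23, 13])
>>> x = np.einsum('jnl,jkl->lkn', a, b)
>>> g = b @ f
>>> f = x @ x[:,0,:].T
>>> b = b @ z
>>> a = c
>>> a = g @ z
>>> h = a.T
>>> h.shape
(37, 37, 13)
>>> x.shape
(13, 37, 23)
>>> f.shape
(13, 37, 13)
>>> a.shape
(13, 37, 37)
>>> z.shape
(13, 37)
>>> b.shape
(13, 37, 37)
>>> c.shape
(37, 13)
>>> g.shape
(13, 37, 13)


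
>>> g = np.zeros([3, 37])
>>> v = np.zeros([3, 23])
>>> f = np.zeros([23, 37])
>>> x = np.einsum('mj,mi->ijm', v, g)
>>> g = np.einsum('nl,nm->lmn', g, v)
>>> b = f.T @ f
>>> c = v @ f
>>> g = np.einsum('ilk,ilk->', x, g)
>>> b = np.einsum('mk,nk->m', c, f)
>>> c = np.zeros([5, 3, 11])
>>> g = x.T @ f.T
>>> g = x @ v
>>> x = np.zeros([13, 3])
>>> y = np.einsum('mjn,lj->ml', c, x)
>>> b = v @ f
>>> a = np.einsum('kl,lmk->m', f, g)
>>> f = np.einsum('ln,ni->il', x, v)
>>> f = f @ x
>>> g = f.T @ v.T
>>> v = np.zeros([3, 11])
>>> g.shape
(3, 3)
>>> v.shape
(3, 11)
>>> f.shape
(23, 3)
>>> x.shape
(13, 3)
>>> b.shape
(3, 37)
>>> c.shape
(5, 3, 11)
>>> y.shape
(5, 13)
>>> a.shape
(23,)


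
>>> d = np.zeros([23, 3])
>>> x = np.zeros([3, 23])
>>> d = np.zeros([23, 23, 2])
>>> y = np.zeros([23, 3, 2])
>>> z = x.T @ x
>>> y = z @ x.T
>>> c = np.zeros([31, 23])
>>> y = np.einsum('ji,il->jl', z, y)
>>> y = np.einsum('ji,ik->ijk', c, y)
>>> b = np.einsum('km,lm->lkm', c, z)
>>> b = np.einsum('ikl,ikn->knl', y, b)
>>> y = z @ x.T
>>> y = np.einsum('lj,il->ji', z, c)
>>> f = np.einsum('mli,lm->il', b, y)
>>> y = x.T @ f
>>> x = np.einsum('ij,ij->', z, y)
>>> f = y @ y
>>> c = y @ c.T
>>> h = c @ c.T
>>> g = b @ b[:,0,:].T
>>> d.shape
(23, 23, 2)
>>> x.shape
()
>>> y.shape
(23, 23)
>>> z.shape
(23, 23)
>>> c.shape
(23, 31)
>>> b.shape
(31, 23, 3)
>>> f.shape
(23, 23)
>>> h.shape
(23, 23)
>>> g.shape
(31, 23, 31)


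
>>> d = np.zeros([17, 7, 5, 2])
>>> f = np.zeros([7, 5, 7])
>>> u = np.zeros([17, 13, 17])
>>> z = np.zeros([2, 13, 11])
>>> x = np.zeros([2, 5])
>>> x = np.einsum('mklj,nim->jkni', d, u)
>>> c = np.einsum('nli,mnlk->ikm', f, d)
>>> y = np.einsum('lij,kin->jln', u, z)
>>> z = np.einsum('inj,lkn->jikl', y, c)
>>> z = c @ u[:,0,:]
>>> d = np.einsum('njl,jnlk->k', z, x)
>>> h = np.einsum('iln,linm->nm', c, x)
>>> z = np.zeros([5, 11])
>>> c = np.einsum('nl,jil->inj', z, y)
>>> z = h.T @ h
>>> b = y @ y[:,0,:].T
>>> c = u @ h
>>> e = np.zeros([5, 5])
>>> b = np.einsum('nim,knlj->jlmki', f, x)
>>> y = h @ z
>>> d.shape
(13,)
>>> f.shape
(7, 5, 7)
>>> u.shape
(17, 13, 17)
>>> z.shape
(13, 13)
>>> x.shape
(2, 7, 17, 13)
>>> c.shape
(17, 13, 13)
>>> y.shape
(17, 13)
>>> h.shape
(17, 13)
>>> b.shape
(13, 17, 7, 2, 5)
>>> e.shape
(5, 5)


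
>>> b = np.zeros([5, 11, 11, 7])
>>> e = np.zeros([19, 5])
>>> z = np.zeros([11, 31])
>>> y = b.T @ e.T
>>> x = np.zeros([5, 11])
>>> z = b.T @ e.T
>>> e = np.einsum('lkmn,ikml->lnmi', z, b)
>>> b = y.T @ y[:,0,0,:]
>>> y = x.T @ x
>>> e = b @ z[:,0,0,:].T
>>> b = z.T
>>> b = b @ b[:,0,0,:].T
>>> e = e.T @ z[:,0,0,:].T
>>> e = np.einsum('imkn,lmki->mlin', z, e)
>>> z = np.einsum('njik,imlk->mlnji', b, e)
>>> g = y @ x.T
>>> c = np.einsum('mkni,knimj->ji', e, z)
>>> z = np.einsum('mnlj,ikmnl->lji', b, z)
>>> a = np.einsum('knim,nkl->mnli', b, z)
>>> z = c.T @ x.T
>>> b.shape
(19, 11, 11, 19)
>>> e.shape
(11, 7, 7, 19)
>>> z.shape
(19, 5)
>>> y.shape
(11, 11)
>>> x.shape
(5, 11)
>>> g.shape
(11, 5)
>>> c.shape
(11, 19)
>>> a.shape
(19, 11, 7, 11)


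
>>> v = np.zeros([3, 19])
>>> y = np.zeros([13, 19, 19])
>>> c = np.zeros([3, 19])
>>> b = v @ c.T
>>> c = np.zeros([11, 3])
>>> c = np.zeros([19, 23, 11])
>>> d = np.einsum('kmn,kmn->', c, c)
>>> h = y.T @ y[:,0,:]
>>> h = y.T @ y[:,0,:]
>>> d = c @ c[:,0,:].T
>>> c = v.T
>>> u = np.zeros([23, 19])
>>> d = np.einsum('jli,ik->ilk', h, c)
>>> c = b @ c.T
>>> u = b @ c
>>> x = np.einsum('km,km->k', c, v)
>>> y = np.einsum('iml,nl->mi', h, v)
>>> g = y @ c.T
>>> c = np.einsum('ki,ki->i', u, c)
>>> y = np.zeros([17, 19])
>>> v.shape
(3, 19)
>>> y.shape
(17, 19)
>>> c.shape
(19,)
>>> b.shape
(3, 3)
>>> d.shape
(19, 19, 3)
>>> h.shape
(19, 19, 19)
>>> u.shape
(3, 19)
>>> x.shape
(3,)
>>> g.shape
(19, 3)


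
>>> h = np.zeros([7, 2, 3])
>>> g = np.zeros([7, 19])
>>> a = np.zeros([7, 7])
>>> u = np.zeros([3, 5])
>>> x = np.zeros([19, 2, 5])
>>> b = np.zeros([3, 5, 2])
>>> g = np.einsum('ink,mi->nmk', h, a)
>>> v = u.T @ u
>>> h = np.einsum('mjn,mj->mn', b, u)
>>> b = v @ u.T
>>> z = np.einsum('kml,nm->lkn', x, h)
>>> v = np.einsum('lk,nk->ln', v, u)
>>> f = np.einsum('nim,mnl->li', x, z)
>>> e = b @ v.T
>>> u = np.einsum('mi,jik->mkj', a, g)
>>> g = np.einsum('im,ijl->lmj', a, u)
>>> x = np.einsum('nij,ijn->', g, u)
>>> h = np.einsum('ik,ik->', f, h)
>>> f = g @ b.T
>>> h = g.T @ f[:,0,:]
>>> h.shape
(3, 7, 5)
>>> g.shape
(2, 7, 3)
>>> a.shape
(7, 7)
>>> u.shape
(7, 3, 2)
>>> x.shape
()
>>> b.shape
(5, 3)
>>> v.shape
(5, 3)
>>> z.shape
(5, 19, 3)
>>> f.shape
(2, 7, 5)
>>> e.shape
(5, 5)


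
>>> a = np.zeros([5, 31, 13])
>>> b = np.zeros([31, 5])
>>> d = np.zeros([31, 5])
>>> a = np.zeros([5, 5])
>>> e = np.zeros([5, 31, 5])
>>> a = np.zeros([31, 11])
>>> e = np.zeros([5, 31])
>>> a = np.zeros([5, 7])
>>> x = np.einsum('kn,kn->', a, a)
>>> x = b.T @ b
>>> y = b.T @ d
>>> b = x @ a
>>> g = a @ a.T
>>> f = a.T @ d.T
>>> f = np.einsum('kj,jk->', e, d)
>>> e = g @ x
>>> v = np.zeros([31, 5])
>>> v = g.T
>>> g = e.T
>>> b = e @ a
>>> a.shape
(5, 7)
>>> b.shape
(5, 7)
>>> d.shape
(31, 5)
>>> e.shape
(5, 5)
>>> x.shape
(5, 5)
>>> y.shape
(5, 5)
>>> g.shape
(5, 5)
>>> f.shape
()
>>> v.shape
(5, 5)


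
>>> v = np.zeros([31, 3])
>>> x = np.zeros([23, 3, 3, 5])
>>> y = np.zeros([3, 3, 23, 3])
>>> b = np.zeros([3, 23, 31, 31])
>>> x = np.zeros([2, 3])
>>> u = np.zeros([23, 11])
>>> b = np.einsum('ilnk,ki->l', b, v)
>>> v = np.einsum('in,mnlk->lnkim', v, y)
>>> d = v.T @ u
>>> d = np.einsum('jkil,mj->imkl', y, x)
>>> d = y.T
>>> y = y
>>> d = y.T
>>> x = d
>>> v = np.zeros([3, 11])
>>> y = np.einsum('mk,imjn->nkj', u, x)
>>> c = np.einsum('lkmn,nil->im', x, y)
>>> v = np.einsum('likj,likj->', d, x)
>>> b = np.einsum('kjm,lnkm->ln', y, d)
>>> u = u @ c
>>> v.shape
()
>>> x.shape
(3, 23, 3, 3)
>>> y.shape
(3, 11, 3)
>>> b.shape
(3, 23)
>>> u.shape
(23, 3)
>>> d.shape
(3, 23, 3, 3)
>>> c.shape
(11, 3)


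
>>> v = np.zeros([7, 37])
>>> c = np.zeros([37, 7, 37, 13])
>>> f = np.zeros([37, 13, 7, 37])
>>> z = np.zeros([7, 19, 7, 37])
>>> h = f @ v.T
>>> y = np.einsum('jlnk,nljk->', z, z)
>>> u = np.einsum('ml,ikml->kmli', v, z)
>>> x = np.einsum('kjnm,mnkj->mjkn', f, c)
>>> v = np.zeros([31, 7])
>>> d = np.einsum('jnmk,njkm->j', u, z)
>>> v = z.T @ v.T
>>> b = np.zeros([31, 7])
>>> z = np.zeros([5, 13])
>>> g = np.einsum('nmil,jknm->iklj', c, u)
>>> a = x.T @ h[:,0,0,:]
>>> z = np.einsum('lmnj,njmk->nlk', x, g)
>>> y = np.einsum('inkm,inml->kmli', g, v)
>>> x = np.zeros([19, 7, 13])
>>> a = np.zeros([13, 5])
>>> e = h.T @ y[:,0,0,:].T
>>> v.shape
(37, 7, 19, 31)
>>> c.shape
(37, 7, 37, 13)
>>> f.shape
(37, 13, 7, 37)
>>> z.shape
(37, 37, 19)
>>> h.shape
(37, 13, 7, 7)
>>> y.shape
(13, 19, 31, 37)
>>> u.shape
(19, 7, 37, 7)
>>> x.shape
(19, 7, 13)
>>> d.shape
(19,)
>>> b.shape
(31, 7)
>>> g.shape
(37, 7, 13, 19)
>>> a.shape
(13, 5)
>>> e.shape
(7, 7, 13, 13)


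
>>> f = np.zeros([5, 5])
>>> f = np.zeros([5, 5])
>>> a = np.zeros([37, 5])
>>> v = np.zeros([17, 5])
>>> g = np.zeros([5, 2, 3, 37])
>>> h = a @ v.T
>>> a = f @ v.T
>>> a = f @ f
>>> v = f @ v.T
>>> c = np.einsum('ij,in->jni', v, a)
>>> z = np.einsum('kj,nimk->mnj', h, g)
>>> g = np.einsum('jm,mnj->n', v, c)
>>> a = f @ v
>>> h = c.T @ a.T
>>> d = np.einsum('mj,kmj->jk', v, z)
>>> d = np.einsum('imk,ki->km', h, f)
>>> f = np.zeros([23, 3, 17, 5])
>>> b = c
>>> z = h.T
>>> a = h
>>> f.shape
(23, 3, 17, 5)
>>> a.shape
(5, 5, 5)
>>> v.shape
(5, 17)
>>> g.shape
(5,)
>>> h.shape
(5, 5, 5)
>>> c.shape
(17, 5, 5)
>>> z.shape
(5, 5, 5)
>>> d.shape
(5, 5)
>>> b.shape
(17, 5, 5)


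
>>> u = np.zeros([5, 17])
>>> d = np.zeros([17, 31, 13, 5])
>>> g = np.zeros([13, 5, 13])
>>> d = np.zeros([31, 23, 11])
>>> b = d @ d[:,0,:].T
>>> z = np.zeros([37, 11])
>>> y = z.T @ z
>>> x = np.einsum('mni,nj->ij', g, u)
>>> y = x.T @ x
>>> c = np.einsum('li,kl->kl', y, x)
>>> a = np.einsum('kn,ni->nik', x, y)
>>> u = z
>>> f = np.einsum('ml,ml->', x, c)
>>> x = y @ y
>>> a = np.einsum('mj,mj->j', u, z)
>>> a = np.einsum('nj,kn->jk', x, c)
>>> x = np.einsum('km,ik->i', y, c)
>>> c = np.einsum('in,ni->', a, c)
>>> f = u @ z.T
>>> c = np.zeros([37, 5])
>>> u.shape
(37, 11)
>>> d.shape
(31, 23, 11)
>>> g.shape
(13, 5, 13)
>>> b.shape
(31, 23, 31)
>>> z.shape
(37, 11)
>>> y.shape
(17, 17)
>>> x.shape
(13,)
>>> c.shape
(37, 5)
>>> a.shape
(17, 13)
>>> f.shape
(37, 37)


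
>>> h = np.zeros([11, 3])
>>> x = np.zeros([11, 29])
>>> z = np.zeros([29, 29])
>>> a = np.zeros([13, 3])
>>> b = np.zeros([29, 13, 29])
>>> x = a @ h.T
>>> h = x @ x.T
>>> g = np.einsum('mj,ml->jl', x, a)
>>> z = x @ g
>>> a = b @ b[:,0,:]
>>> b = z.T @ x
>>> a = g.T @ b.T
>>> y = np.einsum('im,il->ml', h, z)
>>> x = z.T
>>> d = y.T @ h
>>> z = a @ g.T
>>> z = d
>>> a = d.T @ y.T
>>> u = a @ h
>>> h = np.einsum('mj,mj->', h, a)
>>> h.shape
()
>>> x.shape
(3, 13)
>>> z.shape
(3, 13)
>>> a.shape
(13, 13)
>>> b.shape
(3, 11)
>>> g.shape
(11, 3)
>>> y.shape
(13, 3)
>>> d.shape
(3, 13)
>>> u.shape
(13, 13)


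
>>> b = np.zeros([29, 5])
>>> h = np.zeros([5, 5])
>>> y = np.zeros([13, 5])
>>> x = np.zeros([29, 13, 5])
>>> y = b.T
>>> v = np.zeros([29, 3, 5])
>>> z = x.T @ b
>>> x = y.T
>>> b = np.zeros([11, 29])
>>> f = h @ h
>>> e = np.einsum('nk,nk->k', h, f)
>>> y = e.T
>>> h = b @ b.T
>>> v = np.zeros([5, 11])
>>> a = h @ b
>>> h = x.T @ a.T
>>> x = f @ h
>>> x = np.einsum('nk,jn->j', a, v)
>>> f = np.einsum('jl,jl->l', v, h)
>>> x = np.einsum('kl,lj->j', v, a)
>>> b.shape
(11, 29)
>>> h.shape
(5, 11)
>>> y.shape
(5,)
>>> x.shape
(29,)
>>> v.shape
(5, 11)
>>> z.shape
(5, 13, 5)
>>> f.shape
(11,)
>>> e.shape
(5,)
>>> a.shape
(11, 29)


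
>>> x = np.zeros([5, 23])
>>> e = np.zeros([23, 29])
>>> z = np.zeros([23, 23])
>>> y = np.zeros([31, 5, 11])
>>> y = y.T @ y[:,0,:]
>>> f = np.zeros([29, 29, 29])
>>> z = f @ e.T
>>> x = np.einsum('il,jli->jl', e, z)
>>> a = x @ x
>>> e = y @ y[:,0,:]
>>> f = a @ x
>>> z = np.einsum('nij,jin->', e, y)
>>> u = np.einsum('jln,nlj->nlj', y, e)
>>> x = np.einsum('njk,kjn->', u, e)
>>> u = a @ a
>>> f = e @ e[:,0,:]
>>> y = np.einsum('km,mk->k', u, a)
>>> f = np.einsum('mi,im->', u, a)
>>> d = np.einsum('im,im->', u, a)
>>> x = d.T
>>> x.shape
()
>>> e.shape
(11, 5, 11)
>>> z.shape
()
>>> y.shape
(29,)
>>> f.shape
()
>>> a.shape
(29, 29)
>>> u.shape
(29, 29)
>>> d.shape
()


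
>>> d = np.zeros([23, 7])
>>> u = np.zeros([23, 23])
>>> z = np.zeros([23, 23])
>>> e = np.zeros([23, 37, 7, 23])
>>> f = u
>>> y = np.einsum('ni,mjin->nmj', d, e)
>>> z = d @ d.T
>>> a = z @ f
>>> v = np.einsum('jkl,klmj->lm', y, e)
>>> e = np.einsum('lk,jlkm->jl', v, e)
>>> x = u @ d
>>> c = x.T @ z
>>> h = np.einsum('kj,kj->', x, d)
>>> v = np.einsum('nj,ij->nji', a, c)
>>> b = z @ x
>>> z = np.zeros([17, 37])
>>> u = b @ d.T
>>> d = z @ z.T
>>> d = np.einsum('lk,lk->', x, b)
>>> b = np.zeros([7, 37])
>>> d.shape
()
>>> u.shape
(23, 23)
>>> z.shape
(17, 37)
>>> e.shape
(23, 37)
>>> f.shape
(23, 23)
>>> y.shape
(23, 23, 37)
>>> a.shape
(23, 23)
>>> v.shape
(23, 23, 7)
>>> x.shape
(23, 7)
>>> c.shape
(7, 23)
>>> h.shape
()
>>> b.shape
(7, 37)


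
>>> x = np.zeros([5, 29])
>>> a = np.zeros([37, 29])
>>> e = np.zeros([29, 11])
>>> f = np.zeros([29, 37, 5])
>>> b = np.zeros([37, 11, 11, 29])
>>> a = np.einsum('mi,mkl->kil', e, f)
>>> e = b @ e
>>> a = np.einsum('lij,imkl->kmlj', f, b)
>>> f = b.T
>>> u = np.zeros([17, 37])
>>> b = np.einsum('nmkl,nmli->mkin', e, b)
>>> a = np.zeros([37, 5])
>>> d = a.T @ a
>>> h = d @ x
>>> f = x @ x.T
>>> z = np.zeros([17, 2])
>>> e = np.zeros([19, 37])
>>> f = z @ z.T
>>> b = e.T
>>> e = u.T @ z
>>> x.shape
(5, 29)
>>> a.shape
(37, 5)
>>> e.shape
(37, 2)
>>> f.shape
(17, 17)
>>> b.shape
(37, 19)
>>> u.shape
(17, 37)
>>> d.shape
(5, 5)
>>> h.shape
(5, 29)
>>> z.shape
(17, 2)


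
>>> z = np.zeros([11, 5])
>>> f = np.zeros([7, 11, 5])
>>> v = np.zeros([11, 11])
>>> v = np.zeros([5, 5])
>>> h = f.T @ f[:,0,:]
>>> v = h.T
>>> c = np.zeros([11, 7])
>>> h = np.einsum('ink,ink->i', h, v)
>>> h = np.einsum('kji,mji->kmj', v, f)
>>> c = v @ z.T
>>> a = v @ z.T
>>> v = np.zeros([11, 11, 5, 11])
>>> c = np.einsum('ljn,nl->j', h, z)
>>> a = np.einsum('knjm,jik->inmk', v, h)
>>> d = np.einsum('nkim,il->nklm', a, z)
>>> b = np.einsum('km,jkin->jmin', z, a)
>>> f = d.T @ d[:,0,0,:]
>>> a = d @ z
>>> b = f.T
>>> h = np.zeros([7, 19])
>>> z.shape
(11, 5)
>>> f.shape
(11, 5, 11, 11)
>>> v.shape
(11, 11, 5, 11)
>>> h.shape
(7, 19)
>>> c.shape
(7,)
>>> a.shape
(7, 11, 5, 5)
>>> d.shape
(7, 11, 5, 11)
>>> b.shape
(11, 11, 5, 11)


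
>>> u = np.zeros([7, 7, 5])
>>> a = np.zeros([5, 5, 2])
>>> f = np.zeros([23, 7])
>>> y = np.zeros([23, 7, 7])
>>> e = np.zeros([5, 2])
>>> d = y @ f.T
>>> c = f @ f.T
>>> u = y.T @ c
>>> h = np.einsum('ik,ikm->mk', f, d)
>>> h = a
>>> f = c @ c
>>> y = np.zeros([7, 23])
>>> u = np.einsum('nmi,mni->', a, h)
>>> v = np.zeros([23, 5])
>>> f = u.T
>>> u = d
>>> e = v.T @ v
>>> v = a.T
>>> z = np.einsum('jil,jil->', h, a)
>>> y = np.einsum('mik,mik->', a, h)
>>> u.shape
(23, 7, 23)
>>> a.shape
(5, 5, 2)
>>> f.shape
()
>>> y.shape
()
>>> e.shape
(5, 5)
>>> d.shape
(23, 7, 23)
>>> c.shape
(23, 23)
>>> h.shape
(5, 5, 2)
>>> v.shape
(2, 5, 5)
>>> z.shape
()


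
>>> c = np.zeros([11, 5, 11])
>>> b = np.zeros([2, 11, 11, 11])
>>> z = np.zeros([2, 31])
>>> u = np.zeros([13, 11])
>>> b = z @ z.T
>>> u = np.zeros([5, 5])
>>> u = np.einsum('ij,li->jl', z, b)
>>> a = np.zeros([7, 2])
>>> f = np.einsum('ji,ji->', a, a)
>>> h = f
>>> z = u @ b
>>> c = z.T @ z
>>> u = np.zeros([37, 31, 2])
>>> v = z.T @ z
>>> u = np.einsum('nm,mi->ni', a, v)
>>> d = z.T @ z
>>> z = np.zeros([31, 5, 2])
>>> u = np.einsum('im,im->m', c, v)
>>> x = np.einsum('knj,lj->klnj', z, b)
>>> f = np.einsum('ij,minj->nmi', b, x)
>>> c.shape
(2, 2)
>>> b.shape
(2, 2)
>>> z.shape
(31, 5, 2)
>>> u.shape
(2,)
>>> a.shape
(7, 2)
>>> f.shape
(5, 31, 2)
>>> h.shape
()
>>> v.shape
(2, 2)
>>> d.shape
(2, 2)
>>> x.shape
(31, 2, 5, 2)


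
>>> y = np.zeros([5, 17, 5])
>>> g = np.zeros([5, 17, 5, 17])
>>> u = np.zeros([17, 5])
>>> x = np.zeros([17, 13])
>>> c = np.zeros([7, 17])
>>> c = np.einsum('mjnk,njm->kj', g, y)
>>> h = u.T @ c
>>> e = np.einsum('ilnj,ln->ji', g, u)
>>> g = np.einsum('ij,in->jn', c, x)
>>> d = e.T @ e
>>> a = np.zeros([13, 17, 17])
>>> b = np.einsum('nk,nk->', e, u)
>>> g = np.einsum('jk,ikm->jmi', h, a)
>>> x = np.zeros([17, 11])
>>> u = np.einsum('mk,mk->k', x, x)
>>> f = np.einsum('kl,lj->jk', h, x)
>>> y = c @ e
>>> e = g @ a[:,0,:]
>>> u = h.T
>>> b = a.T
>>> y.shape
(17, 5)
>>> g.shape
(5, 17, 13)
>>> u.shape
(17, 5)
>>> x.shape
(17, 11)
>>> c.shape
(17, 17)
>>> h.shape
(5, 17)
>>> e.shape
(5, 17, 17)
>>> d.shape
(5, 5)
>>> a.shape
(13, 17, 17)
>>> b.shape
(17, 17, 13)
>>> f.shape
(11, 5)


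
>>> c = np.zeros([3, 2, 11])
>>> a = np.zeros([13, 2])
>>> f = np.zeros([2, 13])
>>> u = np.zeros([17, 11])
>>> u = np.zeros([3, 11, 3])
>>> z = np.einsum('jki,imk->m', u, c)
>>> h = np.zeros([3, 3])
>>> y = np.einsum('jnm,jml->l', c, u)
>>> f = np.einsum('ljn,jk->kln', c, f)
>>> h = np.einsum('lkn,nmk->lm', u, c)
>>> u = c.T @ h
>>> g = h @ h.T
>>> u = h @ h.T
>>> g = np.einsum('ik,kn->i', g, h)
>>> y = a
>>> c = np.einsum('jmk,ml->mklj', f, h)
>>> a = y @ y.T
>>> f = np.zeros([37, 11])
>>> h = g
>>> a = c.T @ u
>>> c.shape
(3, 11, 2, 13)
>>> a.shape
(13, 2, 11, 3)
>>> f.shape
(37, 11)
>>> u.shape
(3, 3)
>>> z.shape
(2,)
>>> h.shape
(3,)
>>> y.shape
(13, 2)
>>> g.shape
(3,)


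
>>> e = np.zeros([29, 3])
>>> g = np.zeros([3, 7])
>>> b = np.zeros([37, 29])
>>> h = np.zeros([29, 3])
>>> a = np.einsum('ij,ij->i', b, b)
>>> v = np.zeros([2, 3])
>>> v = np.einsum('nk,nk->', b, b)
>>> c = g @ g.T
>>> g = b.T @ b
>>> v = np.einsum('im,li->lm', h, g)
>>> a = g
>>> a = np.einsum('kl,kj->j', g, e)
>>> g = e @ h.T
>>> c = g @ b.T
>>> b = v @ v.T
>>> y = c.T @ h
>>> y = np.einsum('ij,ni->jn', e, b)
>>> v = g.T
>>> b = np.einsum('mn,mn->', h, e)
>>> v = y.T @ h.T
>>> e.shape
(29, 3)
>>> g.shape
(29, 29)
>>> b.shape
()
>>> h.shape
(29, 3)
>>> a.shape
(3,)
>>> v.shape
(29, 29)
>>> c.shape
(29, 37)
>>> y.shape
(3, 29)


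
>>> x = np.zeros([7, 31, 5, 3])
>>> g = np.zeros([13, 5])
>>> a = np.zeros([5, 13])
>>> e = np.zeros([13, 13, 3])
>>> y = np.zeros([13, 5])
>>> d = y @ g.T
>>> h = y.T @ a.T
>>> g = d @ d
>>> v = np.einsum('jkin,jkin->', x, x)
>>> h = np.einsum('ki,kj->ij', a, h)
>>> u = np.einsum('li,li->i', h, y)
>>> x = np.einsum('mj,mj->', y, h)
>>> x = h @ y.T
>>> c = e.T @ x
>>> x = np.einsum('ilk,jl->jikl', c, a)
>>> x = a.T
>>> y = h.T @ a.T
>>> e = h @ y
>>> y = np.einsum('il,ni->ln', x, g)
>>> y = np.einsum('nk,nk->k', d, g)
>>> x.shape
(13, 5)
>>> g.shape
(13, 13)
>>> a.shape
(5, 13)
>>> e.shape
(13, 5)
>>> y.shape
(13,)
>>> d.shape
(13, 13)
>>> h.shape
(13, 5)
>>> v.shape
()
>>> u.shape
(5,)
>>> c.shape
(3, 13, 13)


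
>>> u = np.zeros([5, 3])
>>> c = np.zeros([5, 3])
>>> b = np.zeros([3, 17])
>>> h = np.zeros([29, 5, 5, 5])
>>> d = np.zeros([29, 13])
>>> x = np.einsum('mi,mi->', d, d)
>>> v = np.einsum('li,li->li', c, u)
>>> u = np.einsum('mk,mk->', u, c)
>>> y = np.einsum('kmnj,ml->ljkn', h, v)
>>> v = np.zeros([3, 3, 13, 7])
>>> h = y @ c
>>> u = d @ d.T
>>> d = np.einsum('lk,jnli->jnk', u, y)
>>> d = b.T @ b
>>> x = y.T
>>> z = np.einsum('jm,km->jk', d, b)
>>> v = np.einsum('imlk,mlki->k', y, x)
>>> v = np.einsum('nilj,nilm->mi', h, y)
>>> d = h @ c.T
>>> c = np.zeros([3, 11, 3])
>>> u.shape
(29, 29)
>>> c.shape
(3, 11, 3)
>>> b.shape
(3, 17)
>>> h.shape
(3, 5, 29, 3)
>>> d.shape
(3, 5, 29, 5)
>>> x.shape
(5, 29, 5, 3)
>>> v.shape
(5, 5)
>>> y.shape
(3, 5, 29, 5)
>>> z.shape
(17, 3)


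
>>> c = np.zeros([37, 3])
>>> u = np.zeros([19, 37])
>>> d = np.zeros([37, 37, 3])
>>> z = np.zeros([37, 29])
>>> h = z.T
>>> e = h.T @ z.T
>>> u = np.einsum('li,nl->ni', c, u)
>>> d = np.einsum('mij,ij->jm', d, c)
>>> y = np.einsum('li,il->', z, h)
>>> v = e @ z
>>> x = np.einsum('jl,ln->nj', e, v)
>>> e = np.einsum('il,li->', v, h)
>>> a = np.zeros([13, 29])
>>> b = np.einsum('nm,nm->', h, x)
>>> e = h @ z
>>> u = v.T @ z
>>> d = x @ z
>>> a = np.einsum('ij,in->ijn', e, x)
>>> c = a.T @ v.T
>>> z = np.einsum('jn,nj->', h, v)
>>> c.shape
(37, 29, 37)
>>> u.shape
(29, 29)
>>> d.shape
(29, 29)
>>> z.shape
()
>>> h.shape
(29, 37)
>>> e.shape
(29, 29)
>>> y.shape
()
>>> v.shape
(37, 29)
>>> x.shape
(29, 37)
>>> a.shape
(29, 29, 37)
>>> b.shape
()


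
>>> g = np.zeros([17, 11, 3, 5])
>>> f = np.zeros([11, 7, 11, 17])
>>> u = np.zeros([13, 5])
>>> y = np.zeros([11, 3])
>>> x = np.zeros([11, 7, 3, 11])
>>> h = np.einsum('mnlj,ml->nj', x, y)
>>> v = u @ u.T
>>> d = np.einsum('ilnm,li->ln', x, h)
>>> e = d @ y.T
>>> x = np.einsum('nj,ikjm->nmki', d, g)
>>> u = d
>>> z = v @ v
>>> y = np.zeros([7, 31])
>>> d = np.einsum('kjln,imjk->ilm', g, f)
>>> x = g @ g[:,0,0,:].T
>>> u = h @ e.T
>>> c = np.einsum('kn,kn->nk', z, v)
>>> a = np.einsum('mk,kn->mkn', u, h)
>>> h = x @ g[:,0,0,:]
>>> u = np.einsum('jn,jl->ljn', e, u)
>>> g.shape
(17, 11, 3, 5)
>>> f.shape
(11, 7, 11, 17)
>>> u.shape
(7, 7, 11)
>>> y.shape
(7, 31)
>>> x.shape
(17, 11, 3, 17)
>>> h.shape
(17, 11, 3, 5)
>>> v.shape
(13, 13)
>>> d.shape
(11, 3, 7)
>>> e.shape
(7, 11)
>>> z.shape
(13, 13)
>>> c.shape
(13, 13)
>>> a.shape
(7, 7, 11)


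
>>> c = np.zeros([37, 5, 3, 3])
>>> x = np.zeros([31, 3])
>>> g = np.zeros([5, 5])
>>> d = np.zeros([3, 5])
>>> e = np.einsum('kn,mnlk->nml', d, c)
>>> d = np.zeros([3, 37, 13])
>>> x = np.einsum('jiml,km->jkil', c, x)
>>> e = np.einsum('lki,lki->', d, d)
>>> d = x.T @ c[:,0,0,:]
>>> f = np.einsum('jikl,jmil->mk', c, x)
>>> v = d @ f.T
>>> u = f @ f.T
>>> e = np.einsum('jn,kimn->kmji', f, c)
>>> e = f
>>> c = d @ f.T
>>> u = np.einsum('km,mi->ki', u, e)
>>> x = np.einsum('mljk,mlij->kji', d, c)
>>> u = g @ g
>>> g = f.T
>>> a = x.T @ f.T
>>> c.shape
(3, 5, 31, 31)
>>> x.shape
(3, 31, 31)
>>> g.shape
(3, 31)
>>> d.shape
(3, 5, 31, 3)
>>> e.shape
(31, 3)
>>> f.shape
(31, 3)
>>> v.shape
(3, 5, 31, 31)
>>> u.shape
(5, 5)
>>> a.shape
(31, 31, 31)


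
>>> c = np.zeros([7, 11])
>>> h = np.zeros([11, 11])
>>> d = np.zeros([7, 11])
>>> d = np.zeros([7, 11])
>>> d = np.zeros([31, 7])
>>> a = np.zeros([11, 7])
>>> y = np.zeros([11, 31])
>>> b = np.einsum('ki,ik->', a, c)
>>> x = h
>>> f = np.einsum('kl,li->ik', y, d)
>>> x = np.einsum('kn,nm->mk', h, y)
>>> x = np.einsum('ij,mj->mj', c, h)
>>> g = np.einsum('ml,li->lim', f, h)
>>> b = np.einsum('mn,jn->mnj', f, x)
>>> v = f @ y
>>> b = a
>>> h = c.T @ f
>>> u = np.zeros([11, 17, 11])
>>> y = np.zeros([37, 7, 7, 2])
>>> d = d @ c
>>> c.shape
(7, 11)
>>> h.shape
(11, 11)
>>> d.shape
(31, 11)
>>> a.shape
(11, 7)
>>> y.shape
(37, 7, 7, 2)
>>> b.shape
(11, 7)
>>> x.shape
(11, 11)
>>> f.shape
(7, 11)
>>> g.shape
(11, 11, 7)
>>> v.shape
(7, 31)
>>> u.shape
(11, 17, 11)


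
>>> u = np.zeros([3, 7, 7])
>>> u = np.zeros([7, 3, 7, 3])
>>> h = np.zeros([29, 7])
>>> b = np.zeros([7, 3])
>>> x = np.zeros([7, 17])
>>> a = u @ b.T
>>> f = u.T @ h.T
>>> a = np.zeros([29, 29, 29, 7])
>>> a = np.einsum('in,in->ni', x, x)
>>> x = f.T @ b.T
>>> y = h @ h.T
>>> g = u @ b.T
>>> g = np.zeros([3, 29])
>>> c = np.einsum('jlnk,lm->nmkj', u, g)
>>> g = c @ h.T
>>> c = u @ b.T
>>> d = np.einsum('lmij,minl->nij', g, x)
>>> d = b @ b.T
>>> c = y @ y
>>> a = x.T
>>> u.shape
(7, 3, 7, 3)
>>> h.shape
(29, 7)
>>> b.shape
(7, 3)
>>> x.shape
(29, 3, 7, 7)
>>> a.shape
(7, 7, 3, 29)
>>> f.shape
(3, 7, 3, 29)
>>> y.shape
(29, 29)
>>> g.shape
(7, 29, 3, 29)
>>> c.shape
(29, 29)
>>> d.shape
(7, 7)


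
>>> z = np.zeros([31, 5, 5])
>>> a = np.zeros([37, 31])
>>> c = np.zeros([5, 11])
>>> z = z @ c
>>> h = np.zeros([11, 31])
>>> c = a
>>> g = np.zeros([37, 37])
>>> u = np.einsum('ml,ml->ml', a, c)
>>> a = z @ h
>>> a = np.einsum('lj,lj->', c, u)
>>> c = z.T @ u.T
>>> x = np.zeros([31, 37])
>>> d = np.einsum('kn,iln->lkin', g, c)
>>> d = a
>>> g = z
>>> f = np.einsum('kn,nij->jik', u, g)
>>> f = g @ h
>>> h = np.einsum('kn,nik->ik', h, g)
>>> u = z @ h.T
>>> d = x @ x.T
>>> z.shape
(31, 5, 11)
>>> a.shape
()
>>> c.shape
(11, 5, 37)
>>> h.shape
(5, 11)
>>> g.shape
(31, 5, 11)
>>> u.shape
(31, 5, 5)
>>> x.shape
(31, 37)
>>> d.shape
(31, 31)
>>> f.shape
(31, 5, 31)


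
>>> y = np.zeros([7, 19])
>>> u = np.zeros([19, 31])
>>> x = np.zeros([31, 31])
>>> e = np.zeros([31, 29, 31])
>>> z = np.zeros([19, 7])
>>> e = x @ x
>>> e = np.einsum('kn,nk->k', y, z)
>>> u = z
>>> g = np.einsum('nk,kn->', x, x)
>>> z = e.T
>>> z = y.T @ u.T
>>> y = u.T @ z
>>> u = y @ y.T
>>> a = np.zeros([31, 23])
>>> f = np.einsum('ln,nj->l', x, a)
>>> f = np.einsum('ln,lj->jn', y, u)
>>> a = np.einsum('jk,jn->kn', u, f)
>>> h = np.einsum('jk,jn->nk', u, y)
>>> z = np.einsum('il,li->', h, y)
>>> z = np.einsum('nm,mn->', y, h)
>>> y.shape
(7, 19)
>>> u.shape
(7, 7)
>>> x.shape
(31, 31)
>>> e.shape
(7,)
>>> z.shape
()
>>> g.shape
()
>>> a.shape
(7, 19)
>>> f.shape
(7, 19)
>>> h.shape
(19, 7)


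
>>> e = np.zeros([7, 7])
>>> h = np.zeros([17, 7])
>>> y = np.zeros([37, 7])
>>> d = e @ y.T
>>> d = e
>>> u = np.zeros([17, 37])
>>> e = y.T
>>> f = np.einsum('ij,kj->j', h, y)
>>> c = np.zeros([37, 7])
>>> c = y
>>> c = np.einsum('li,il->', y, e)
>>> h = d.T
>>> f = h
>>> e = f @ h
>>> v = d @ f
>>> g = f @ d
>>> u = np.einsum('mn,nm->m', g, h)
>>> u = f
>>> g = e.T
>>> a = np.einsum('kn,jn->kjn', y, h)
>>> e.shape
(7, 7)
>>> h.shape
(7, 7)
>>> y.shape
(37, 7)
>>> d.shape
(7, 7)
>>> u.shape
(7, 7)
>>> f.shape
(7, 7)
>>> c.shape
()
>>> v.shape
(7, 7)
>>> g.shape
(7, 7)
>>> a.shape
(37, 7, 7)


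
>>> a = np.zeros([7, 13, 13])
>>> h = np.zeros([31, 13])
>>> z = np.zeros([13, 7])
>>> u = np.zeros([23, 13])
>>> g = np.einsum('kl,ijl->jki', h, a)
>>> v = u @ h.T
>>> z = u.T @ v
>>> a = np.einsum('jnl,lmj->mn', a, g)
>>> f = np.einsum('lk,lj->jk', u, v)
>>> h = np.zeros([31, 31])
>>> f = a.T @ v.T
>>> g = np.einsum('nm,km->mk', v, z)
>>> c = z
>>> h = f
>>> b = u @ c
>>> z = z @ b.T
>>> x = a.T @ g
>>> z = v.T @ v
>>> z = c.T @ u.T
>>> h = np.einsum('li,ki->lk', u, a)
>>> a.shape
(31, 13)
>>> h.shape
(23, 31)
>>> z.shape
(31, 23)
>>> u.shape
(23, 13)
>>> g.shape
(31, 13)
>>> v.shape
(23, 31)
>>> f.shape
(13, 23)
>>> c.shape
(13, 31)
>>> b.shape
(23, 31)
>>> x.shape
(13, 13)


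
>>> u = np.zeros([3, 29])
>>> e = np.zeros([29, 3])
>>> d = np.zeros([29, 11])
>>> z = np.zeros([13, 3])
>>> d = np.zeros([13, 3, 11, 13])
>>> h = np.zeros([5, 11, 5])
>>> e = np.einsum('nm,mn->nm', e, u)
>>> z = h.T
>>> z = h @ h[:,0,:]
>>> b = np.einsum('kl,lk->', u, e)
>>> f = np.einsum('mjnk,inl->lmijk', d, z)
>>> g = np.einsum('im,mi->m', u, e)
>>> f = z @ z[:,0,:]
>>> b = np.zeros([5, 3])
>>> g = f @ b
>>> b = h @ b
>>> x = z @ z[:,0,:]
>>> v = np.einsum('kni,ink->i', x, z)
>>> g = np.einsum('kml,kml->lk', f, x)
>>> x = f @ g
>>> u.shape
(3, 29)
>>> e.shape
(29, 3)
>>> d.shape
(13, 3, 11, 13)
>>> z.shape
(5, 11, 5)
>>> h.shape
(5, 11, 5)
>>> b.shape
(5, 11, 3)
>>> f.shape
(5, 11, 5)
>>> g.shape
(5, 5)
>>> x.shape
(5, 11, 5)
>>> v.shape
(5,)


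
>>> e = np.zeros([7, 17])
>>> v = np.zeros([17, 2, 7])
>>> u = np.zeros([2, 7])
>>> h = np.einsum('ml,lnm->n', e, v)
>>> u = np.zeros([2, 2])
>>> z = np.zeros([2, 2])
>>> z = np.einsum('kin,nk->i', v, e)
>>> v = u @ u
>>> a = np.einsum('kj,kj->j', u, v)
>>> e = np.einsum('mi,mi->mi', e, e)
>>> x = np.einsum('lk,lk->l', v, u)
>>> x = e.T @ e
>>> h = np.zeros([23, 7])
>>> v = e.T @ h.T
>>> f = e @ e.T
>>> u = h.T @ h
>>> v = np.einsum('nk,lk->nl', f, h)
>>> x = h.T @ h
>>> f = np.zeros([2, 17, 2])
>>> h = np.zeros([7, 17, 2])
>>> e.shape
(7, 17)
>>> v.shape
(7, 23)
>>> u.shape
(7, 7)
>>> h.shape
(7, 17, 2)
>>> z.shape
(2,)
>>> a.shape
(2,)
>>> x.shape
(7, 7)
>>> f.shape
(2, 17, 2)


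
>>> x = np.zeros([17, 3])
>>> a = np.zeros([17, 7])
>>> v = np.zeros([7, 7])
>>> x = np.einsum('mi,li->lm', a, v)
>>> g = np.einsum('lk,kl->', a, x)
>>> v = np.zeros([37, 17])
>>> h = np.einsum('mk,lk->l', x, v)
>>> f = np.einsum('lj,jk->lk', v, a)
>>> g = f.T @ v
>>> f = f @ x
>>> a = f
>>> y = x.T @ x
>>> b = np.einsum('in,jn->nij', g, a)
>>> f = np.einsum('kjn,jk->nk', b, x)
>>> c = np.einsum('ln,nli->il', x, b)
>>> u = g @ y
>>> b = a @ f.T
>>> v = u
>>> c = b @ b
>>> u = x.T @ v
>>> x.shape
(7, 17)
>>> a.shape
(37, 17)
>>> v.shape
(7, 17)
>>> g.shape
(7, 17)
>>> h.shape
(37,)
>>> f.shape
(37, 17)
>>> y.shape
(17, 17)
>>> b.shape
(37, 37)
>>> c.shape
(37, 37)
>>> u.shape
(17, 17)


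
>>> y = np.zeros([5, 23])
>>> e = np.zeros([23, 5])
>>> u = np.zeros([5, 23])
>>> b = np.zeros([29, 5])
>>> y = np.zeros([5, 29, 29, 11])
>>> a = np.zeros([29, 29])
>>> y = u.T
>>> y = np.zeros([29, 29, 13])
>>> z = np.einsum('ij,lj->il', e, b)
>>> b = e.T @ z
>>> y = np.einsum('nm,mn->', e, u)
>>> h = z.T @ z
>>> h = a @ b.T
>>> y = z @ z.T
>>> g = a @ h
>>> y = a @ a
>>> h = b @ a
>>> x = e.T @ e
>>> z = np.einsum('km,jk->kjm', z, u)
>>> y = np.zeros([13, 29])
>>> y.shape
(13, 29)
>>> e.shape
(23, 5)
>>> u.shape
(5, 23)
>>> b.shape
(5, 29)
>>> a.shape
(29, 29)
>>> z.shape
(23, 5, 29)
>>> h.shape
(5, 29)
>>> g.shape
(29, 5)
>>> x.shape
(5, 5)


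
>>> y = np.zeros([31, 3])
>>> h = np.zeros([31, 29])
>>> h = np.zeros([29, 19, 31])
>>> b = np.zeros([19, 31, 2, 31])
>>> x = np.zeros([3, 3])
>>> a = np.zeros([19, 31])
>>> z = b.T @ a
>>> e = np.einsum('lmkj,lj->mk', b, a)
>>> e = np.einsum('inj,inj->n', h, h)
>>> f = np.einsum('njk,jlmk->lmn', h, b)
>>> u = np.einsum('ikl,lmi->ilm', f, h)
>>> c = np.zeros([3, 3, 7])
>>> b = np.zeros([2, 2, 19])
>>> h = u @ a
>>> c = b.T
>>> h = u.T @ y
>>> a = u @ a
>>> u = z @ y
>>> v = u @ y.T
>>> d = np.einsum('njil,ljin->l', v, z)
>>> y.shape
(31, 3)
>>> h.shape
(19, 29, 3)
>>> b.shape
(2, 2, 19)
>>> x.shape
(3, 3)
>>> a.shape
(31, 29, 31)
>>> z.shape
(31, 2, 31, 31)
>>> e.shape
(19,)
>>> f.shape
(31, 2, 29)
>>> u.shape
(31, 2, 31, 3)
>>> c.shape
(19, 2, 2)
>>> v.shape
(31, 2, 31, 31)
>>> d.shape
(31,)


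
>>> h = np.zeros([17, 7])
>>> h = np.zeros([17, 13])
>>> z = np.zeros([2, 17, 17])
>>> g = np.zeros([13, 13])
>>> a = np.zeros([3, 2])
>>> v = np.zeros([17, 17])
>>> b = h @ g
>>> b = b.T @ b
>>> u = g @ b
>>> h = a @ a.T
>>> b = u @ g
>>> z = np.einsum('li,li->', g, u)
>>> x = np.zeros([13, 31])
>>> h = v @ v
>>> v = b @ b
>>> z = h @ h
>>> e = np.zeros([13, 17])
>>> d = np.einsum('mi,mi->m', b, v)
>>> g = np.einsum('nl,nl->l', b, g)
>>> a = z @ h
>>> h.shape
(17, 17)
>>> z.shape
(17, 17)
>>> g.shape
(13,)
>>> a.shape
(17, 17)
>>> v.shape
(13, 13)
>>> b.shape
(13, 13)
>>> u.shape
(13, 13)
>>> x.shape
(13, 31)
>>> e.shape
(13, 17)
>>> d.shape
(13,)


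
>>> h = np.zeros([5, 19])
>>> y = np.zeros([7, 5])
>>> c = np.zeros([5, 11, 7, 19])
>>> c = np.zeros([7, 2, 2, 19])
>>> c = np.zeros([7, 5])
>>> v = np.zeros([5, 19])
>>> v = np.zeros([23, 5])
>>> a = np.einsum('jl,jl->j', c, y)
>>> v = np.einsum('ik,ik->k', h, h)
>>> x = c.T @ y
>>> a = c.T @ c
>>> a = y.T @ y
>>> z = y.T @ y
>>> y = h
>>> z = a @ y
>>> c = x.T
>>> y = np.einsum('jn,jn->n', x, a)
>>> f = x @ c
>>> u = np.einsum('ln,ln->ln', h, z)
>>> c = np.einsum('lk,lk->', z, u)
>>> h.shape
(5, 19)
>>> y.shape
(5,)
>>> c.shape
()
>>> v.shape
(19,)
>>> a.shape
(5, 5)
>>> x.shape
(5, 5)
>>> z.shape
(5, 19)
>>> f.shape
(5, 5)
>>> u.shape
(5, 19)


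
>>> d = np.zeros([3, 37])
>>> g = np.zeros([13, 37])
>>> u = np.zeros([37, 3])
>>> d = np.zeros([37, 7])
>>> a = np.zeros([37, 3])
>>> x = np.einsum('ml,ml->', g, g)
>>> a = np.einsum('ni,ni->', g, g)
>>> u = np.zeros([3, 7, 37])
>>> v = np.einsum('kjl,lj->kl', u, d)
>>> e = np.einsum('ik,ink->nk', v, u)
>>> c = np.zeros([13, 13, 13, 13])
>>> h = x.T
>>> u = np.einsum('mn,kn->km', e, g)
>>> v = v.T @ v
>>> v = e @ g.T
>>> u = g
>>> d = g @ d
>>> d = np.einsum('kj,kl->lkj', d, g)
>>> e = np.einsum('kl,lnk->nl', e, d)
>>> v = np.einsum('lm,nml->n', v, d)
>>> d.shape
(37, 13, 7)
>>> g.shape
(13, 37)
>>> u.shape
(13, 37)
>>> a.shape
()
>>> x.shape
()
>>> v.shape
(37,)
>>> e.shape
(13, 37)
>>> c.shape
(13, 13, 13, 13)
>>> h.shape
()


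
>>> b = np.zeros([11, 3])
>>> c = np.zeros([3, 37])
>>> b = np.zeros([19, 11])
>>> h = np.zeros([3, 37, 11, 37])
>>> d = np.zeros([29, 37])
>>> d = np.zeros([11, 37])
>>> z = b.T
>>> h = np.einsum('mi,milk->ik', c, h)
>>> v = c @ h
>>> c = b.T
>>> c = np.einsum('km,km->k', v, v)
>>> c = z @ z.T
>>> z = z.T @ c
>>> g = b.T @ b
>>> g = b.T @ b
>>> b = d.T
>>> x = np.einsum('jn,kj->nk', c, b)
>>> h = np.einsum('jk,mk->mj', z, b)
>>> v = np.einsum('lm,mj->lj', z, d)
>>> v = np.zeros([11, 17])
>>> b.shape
(37, 11)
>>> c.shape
(11, 11)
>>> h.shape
(37, 19)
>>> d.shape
(11, 37)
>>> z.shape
(19, 11)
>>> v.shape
(11, 17)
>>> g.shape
(11, 11)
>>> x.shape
(11, 37)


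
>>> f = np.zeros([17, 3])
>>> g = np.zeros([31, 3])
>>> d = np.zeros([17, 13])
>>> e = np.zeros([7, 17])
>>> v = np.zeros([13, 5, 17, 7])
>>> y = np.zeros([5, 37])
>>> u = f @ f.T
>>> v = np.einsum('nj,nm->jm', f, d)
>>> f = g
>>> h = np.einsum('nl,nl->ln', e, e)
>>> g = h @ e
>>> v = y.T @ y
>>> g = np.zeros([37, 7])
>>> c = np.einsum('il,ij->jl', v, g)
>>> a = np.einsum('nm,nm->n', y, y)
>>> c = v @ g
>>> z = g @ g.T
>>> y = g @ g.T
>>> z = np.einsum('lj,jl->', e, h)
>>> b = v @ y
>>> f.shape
(31, 3)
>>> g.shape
(37, 7)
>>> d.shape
(17, 13)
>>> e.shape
(7, 17)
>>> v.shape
(37, 37)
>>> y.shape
(37, 37)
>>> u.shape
(17, 17)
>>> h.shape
(17, 7)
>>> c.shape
(37, 7)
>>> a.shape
(5,)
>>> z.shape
()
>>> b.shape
(37, 37)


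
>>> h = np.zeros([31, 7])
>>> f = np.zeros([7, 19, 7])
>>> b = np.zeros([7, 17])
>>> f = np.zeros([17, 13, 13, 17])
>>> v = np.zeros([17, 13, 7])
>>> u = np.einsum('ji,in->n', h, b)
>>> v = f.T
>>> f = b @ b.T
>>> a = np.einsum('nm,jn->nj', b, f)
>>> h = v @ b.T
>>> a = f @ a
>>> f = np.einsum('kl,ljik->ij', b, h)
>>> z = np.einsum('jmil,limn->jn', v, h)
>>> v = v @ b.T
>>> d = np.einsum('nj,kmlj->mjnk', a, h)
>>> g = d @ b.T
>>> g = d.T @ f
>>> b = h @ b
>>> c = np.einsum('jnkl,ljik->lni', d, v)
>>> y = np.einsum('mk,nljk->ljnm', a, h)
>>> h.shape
(17, 13, 13, 7)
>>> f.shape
(13, 13)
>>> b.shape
(17, 13, 13, 17)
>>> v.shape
(17, 13, 13, 7)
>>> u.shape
(17,)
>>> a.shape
(7, 7)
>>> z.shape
(17, 7)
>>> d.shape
(13, 7, 7, 17)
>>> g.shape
(17, 7, 7, 13)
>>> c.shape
(17, 7, 13)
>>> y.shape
(13, 13, 17, 7)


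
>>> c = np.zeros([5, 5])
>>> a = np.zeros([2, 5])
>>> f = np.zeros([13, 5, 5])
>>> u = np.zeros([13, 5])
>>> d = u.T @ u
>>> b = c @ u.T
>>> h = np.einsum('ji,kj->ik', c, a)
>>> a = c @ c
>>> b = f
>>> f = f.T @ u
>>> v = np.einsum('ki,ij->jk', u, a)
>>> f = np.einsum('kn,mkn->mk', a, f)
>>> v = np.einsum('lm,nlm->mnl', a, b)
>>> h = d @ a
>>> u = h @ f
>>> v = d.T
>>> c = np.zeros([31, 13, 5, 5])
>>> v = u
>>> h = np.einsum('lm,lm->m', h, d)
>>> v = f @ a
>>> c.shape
(31, 13, 5, 5)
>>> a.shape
(5, 5)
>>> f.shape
(5, 5)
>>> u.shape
(5, 5)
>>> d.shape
(5, 5)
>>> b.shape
(13, 5, 5)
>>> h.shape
(5,)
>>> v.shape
(5, 5)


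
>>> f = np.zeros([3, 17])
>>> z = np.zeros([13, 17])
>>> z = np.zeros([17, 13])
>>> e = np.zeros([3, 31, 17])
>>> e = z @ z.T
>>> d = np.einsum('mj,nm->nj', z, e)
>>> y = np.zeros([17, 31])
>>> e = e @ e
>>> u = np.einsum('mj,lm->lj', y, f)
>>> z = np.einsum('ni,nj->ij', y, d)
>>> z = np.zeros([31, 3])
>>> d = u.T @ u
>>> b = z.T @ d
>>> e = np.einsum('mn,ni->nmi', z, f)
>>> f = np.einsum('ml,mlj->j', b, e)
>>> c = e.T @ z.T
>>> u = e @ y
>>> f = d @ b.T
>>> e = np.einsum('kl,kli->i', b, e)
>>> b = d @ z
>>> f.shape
(31, 3)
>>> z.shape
(31, 3)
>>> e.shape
(17,)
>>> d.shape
(31, 31)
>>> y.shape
(17, 31)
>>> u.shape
(3, 31, 31)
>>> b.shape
(31, 3)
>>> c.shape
(17, 31, 31)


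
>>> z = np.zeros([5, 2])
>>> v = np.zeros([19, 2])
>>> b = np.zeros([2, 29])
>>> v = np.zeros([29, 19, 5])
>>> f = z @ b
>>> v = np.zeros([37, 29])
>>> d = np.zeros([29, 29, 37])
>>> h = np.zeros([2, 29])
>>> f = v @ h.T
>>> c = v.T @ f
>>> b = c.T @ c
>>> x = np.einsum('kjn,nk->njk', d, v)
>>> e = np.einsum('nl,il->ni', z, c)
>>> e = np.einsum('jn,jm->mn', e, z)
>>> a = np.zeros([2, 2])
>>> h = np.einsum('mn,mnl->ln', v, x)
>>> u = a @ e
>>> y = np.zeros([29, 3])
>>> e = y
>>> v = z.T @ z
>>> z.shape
(5, 2)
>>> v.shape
(2, 2)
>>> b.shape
(2, 2)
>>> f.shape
(37, 2)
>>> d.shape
(29, 29, 37)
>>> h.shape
(29, 29)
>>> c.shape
(29, 2)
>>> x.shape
(37, 29, 29)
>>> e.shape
(29, 3)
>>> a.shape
(2, 2)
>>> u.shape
(2, 29)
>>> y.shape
(29, 3)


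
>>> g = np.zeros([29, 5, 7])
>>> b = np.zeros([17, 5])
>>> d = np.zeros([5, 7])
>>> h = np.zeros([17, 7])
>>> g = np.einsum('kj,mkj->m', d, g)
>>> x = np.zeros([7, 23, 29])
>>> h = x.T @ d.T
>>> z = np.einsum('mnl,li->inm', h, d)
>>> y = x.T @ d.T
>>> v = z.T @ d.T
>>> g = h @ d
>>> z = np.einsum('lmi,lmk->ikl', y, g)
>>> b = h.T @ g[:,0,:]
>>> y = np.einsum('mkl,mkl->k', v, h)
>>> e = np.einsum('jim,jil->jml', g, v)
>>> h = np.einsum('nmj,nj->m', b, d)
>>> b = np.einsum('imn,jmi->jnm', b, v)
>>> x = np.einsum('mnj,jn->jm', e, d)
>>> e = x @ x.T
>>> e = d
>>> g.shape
(29, 23, 7)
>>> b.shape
(29, 7, 23)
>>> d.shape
(5, 7)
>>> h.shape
(23,)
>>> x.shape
(5, 29)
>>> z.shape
(5, 7, 29)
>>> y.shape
(23,)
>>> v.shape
(29, 23, 5)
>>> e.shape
(5, 7)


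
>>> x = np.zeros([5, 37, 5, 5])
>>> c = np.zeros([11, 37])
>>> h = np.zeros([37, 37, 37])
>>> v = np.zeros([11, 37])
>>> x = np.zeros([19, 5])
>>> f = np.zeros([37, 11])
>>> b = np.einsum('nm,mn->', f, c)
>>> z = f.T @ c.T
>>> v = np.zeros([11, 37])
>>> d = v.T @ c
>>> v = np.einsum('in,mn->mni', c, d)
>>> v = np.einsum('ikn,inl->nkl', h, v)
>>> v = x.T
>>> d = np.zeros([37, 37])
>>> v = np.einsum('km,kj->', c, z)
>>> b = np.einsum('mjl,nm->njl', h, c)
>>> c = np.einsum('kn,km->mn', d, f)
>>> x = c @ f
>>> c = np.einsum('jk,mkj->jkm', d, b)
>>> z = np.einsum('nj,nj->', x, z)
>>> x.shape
(11, 11)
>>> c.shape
(37, 37, 11)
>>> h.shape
(37, 37, 37)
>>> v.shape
()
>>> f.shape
(37, 11)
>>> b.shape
(11, 37, 37)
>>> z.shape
()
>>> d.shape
(37, 37)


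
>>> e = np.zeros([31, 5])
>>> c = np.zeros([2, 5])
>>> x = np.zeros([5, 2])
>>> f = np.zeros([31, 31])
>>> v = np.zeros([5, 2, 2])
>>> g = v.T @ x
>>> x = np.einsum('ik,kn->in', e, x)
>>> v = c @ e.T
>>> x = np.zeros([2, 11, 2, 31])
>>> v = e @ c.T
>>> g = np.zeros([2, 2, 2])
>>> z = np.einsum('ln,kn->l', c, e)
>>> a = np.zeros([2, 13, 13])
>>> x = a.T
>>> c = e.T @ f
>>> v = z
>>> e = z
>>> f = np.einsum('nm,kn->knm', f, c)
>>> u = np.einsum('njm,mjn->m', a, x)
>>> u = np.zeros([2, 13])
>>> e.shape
(2,)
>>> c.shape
(5, 31)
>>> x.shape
(13, 13, 2)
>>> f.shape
(5, 31, 31)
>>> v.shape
(2,)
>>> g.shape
(2, 2, 2)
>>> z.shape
(2,)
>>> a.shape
(2, 13, 13)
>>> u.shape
(2, 13)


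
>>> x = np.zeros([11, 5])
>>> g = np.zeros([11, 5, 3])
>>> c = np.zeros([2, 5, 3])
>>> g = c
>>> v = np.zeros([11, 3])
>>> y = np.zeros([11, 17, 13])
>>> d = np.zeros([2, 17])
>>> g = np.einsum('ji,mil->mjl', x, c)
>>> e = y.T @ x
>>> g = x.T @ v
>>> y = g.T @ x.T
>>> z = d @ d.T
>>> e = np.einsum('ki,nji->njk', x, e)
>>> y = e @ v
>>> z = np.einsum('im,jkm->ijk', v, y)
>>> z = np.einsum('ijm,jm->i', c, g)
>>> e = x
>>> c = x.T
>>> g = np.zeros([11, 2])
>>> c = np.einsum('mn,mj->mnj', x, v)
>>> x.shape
(11, 5)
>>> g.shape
(11, 2)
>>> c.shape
(11, 5, 3)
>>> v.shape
(11, 3)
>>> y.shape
(13, 17, 3)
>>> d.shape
(2, 17)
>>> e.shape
(11, 5)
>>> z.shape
(2,)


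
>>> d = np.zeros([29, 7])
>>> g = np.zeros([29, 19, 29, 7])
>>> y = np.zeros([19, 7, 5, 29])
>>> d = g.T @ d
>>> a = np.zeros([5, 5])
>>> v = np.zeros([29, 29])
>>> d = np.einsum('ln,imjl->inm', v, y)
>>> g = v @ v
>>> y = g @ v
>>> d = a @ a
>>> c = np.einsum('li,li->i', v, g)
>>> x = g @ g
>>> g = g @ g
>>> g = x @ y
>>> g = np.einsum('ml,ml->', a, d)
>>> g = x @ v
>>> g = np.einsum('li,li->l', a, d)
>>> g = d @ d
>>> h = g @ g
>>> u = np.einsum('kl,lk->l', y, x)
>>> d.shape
(5, 5)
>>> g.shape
(5, 5)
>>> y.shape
(29, 29)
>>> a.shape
(5, 5)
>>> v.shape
(29, 29)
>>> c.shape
(29,)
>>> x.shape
(29, 29)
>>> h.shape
(5, 5)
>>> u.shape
(29,)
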